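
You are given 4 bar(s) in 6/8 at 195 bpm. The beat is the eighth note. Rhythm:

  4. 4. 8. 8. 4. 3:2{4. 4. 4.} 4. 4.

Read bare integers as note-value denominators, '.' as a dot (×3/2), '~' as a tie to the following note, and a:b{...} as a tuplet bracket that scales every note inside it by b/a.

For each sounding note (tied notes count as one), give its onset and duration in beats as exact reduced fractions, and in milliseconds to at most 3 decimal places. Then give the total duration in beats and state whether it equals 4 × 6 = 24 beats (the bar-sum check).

1) 0.0ms=0b +923.077ms=3b
2) 923.077ms=3b +923.077ms=3b
3) 1846.154ms=6b +461.538ms=3/2b
4) 2307.692ms=15/2b +461.538ms=3/2b
5) 2769.231ms=9b +923.077ms=3b
6) 3692.308ms=12b +615.385ms=2b
7) 4307.692ms=14b +615.385ms=2b
8) 4923.077ms=16b +615.385ms=2b
9) 5538.462ms=18b +923.077ms=3b
10) 6461.538ms=21b +923.077ms=3b
Σ=24b of 24 (195bpm 6/8) — PASS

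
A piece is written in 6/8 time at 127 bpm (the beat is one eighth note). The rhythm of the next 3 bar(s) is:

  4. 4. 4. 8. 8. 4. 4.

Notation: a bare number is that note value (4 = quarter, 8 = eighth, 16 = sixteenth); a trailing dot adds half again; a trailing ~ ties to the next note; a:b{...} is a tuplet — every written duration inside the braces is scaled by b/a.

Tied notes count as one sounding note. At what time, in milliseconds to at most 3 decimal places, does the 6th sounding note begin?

note 6 onset = 12b = 5669.291ms

1. 0.0ms @ 0 + 1417.323ms (3)
2. 1417.323ms @ 3 + 1417.323ms (3)
3. 2834.646ms @ 6 + 1417.323ms (3)
4. 4251.969ms @ 9 + 708.661ms (3/2)
5. 4960.63ms @ 21/2 + 708.661ms (3/2)
6. 5669.291ms @ 12 + 1417.323ms (3)
7. 7086.614ms @ 15 + 1417.323ms (3)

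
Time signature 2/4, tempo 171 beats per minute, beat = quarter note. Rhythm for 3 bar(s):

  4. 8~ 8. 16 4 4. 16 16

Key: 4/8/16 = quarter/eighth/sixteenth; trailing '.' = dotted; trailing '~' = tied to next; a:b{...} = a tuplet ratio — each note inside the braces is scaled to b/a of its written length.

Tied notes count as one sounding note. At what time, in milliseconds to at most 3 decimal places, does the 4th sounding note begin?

1. 0.0ms @ 0 + 526.316ms (3/2)
2. 526.316ms @ 3/2 + 438.596ms (5/4)
3. 964.912ms @ 11/4 + 87.719ms (1/4)
4. 1052.632ms @ 3 + 350.877ms (1)
5. 1403.509ms @ 4 + 526.316ms (3/2)
6. 1929.825ms @ 11/2 + 87.719ms (1/4)
7. 2017.544ms @ 23/4 + 87.719ms (1/4)

note 4 onset = 3b = 1052.632ms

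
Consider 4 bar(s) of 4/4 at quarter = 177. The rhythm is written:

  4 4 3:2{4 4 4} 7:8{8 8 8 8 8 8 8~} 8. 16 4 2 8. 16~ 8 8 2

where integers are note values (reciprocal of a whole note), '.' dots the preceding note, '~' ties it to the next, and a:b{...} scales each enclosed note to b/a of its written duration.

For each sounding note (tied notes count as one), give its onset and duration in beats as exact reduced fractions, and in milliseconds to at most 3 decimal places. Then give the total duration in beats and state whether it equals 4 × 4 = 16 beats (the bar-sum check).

1) 0.0ms=0b +338.983ms=1b
2) 338.983ms=1b +338.983ms=1b
3) 677.966ms=2b +225.989ms=2/3b
4) 903.955ms=8/3b +225.989ms=2/3b
5) 1129.944ms=10/3b +225.989ms=2/3b
6) 1355.932ms=4b +193.705ms=4/7b
7) 1549.637ms=32/7b +193.705ms=4/7b
8) 1743.341ms=36/7b +193.705ms=4/7b
9) 1937.046ms=40/7b +193.705ms=4/7b
10) 2130.751ms=44/7b +193.705ms=4/7b
11) 2324.455ms=48/7b +193.705ms=4/7b
12) 2518.16ms=52/7b +447.942ms=37/28b
13) 2966.102ms=35/4b +84.746ms=1/4b
14) 3050.847ms=9b +338.983ms=1b
15) 3389.831ms=10b +677.966ms=2b
16) 4067.797ms=12b +254.237ms=3/4b
17) 4322.034ms=51/4b +254.237ms=3/4b
18) 4576.271ms=27/2b +169.492ms=1/2b
19) 4745.763ms=14b +677.966ms=2b
Σ=16b of 16 (177bpm 4/4) — PASS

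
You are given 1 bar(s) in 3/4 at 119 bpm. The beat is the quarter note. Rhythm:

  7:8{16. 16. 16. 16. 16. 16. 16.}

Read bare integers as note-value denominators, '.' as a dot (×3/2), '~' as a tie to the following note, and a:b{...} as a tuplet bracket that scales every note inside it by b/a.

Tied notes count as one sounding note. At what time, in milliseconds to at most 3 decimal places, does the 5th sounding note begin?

note 5 onset = 12/7b = 864.346ms

1. 0.0ms @ 0 + 216.086ms (3/7)
2. 216.086ms @ 3/7 + 216.086ms (3/7)
3. 432.173ms @ 6/7 + 216.086ms (3/7)
4. 648.259ms @ 9/7 + 216.086ms (3/7)
5. 864.346ms @ 12/7 + 216.086ms (3/7)
6. 1080.432ms @ 15/7 + 216.086ms (3/7)
7. 1296.519ms @ 18/7 + 216.086ms (3/7)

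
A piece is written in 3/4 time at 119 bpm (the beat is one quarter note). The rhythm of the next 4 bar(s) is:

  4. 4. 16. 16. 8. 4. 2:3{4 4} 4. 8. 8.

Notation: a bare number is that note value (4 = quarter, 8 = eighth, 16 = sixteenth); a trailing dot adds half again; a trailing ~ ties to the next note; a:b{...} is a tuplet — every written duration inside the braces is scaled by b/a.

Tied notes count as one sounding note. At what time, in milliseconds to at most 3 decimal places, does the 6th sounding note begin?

note 6 onset = 9/2b = 2268.908ms

1. 0.0ms @ 0 + 756.303ms (3/2)
2. 756.303ms @ 3/2 + 756.303ms (3/2)
3. 1512.605ms @ 3 + 189.076ms (3/8)
4. 1701.681ms @ 27/8 + 189.076ms (3/8)
5. 1890.756ms @ 15/4 + 378.151ms (3/4)
6. 2268.908ms @ 9/2 + 756.303ms (3/2)
7. 3025.21ms @ 6 + 756.303ms (3/2)
8. 3781.513ms @ 15/2 + 756.303ms (3/2)
9. 4537.815ms @ 9 + 756.303ms (3/2)
10. 5294.118ms @ 21/2 + 378.151ms (3/4)
11. 5672.269ms @ 45/4 + 378.151ms (3/4)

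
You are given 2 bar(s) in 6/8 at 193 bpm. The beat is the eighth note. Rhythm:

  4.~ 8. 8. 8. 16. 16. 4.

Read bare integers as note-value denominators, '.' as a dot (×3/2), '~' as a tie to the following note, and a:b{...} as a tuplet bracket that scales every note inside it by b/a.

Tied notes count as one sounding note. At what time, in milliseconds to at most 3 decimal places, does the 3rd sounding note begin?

note 3 onset = 6b = 1865.285ms

1. 0.0ms @ 0 + 1398.964ms (9/2)
2. 1398.964ms @ 9/2 + 466.321ms (3/2)
3. 1865.285ms @ 6 + 466.321ms (3/2)
4. 2331.606ms @ 15/2 + 233.161ms (3/4)
5. 2564.767ms @ 33/4 + 233.161ms (3/4)
6. 2797.927ms @ 9 + 932.642ms (3)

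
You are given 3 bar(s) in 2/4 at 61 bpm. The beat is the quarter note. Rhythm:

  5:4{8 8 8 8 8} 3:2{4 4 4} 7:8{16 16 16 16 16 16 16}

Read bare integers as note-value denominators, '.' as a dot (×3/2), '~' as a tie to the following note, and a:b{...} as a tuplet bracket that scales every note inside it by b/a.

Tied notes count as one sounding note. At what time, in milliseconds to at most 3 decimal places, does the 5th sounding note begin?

1. 0.0ms @ 0 + 393.443ms (2/5)
2. 393.443ms @ 2/5 + 393.443ms (2/5)
3. 786.885ms @ 4/5 + 393.443ms (2/5)
4. 1180.328ms @ 6/5 + 393.443ms (2/5)
5. 1573.77ms @ 8/5 + 393.443ms (2/5)
6. 1967.213ms @ 2 + 655.738ms (2/3)
7. 2622.951ms @ 8/3 + 655.738ms (2/3)
8. 3278.689ms @ 10/3 + 655.738ms (2/3)
9. 3934.426ms @ 4 + 281.03ms (2/7)
10. 4215.457ms @ 30/7 + 281.03ms (2/7)
11. 4496.487ms @ 32/7 + 281.03ms (2/7)
12. 4777.518ms @ 34/7 + 281.03ms (2/7)
13. 5058.548ms @ 36/7 + 281.03ms (2/7)
14. 5339.578ms @ 38/7 + 281.03ms (2/7)
15. 5620.609ms @ 40/7 + 281.03ms (2/7)

note 5 onset = 8/5b = 1573.77ms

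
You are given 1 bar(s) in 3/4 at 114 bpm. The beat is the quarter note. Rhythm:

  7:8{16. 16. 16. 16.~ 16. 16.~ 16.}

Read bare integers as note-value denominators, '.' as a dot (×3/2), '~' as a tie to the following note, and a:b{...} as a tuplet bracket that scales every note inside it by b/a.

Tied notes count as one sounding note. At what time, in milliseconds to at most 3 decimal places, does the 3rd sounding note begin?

note 3 onset = 6/7b = 451.128ms

1. 0.0ms @ 0 + 225.564ms (3/7)
2. 225.564ms @ 3/7 + 225.564ms (3/7)
3. 451.128ms @ 6/7 + 225.564ms (3/7)
4. 676.692ms @ 9/7 + 451.128ms (6/7)
5. 1127.82ms @ 15/7 + 451.128ms (6/7)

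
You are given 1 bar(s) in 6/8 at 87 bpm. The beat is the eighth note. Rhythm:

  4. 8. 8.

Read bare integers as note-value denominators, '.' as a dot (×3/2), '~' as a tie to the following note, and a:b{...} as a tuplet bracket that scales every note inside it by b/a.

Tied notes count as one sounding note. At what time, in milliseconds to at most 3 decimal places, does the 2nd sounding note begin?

1. 0.0ms @ 0 + 2068.966ms (3)
2. 2068.966ms @ 3 + 1034.483ms (3/2)
3. 3103.448ms @ 9/2 + 1034.483ms (3/2)

note 2 onset = 3b = 2068.966ms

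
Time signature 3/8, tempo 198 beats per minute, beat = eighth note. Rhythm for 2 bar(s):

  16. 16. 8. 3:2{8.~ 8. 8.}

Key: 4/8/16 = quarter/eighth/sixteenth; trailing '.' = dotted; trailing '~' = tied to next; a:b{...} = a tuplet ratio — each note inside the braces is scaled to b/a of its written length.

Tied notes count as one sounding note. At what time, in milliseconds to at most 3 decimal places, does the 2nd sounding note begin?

1. 0.0ms @ 0 + 227.273ms (3/4)
2. 227.273ms @ 3/4 + 227.273ms (3/4)
3. 454.545ms @ 3/2 + 454.545ms (3/2)
4. 909.091ms @ 3 + 606.061ms (2)
5. 1515.152ms @ 5 + 303.03ms (1)

note 2 onset = 3/4b = 227.273ms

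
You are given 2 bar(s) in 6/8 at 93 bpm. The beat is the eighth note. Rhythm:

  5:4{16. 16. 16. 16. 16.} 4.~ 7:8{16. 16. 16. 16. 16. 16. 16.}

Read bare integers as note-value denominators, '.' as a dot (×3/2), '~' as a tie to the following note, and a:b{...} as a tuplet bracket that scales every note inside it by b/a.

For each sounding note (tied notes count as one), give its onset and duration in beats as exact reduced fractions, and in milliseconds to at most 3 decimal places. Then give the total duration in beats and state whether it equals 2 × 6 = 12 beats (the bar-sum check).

1) 0.0ms=0b +387.097ms=3/5b
2) 387.097ms=3/5b +387.097ms=3/5b
3) 774.194ms=6/5b +387.097ms=3/5b
4) 1161.29ms=9/5b +387.097ms=3/5b
5) 1548.387ms=12/5b +387.097ms=3/5b
6) 1935.484ms=3b +2488.479ms=27/7b
7) 4423.963ms=48/7b +552.995ms=6/7b
8) 4976.959ms=54/7b +552.995ms=6/7b
9) 5529.954ms=60/7b +552.995ms=6/7b
10) 6082.949ms=66/7b +552.995ms=6/7b
11) 6635.945ms=72/7b +552.995ms=6/7b
12) 7188.94ms=78/7b +552.995ms=6/7b
Σ=12b of 12 (93bpm 6/8) — PASS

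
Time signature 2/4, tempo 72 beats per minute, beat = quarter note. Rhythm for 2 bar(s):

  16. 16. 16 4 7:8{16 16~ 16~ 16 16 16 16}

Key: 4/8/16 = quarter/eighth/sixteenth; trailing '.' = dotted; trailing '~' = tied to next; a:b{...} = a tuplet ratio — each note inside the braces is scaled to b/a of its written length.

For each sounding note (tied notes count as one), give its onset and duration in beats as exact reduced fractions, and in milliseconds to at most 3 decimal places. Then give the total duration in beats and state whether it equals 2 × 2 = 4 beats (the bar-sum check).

1) 0.0ms=0b +312.5ms=3/8b
2) 312.5ms=3/8b +312.5ms=3/8b
3) 625.0ms=3/4b +208.333ms=1/4b
4) 833.333ms=1b +833.333ms=1b
5) 1666.667ms=2b +238.095ms=2/7b
6) 1904.762ms=16/7b +714.286ms=6/7b
7) 2619.048ms=22/7b +238.095ms=2/7b
8) 2857.143ms=24/7b +238.095ms=2/7b
9) 3095.238ms=26/7b +238.095ms=2/7b
Σ=4b of 4 (72bpm 2/4) — PASS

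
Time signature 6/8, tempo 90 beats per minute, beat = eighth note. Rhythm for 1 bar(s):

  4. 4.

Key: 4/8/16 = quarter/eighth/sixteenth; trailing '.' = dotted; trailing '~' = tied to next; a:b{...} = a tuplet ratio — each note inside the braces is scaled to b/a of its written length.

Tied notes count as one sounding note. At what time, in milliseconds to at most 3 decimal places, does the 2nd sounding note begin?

note 2 onset = 3b = 2000.0ms

1. 0.0ms @ 0 + 2000.0ms (3)
2. 2000.0ms @ 3 + 2000.0ms (3)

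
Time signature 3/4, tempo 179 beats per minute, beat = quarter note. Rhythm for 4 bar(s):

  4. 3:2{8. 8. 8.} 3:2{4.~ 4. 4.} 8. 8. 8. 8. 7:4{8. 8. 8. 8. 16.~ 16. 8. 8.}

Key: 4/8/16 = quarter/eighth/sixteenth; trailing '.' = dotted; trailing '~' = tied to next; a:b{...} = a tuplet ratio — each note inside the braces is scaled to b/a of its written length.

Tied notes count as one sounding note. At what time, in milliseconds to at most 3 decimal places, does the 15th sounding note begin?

1. 0.0ms @ 0 + 502.793ms (3/2)
2. 502.793ms @ 3/2 + 167.598ms (1/2)
3. 670.391ms @ 2 + 167.598ms (1/2)
4. 837.989ms @ 5/2 + 167.598ms (1/2)
5. 1005.587ms @ 3 + 670.391ms (2)
6. 1675.978ms @ 5 + 335.196ms (1)
7. 2011.173ms @ 6 + 251.397ms (3/4)
8. 2262.57ms @ 27/4 + 251.397ms (3/4)
9. 2513.966ms @ 15/2 + 251.397ms (3/4)
10. 2765.363ms @ 33/4 + 251.397ms (3/4)
11. 3016.76ms @ 9 + 143.655ms (3/7)
12. 3160.415ms @ 66/7 + 143.655ms (3/7)
13. 3304.07ms @ 69/7 + 143.655ms (3/7)
14. 3447.725ms @ 72/7 + 143.655ms (3/7)
15. 3591.381ms @ 75/7 + 143.655ms (3/7)
16. 3735.036ms @ 78/7 + 143.655ms (3/7)
17. 3878.691ms @ 81/7 + 143.655ms (3/7)

note 15 onset = 75/7b = 3591.381ms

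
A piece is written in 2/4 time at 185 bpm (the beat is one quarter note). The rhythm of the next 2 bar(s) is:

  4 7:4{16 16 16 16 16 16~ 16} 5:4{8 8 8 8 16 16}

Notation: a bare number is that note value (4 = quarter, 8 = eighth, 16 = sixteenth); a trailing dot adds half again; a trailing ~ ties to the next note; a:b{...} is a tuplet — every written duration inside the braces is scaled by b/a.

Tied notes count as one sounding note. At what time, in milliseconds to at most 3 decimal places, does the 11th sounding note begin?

1. 0.0ms @ 0 + 324.324ms (1)
2. 324.324ms @ 1 + 46.332ms (1/7)
3. 370.656ms @ 8/7 + 46.332ms (1/7)
4. 416.988ms @ 9/7 + 46.332ms (1/7)
5. 463.32ms @ 10/7 + 46.332ms (1/7)
6. 509.653ms @ 11/7 + 46.332ms (1/7)
7. 555.985ms @ 12/7 + 92.664ms (2/7)
8. 648.649ms @ 2 + 129.73ms (2/5)
9. 778.378ms @ 12/5 + 129.73ms (2/5)
10. 908.108ms @ 14/5 + 129.73ms (2/5)
11. 1037.838ms @ 16/5 + 129.73ms (2/5)
12. 1167.568ms @ 18/5 + 64.865ms (1/5)
13. 1232.432ms @ 19/5 + 64.865ms (1/5)

note 11 onset = 16/5b = 1037.838ms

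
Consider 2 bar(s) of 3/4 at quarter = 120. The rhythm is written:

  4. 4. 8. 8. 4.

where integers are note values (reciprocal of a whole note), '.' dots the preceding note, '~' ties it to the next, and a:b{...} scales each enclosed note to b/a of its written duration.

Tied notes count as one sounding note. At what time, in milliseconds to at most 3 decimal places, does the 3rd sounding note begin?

1. 0.0ms @ 0 + 750.0ms (3/2)
2. 750.0ms @ 3/2 + 750.0ms (3/2)
3. 1500.0ms @ 3 + 375.0ms (3/4)
4. 1875.0ms @ 15/4 + 375.0ms (3/4)
5. 2250.0ms @ 9/2 + 750.0ms (3/2)

note 3 onset = 3b = 1500.0ms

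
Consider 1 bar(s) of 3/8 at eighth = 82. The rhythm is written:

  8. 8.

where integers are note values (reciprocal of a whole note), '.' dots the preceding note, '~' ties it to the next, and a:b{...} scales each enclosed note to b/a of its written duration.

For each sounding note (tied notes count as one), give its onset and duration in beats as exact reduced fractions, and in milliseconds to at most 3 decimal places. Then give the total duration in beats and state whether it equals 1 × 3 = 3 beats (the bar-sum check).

1) 0.0ms=0b +1097.561ms=3/2b
2) 1097.561ms=3/2b +1097.561ms=3/2b
Σ=3b of 3 (82bpm 3/8) — PASS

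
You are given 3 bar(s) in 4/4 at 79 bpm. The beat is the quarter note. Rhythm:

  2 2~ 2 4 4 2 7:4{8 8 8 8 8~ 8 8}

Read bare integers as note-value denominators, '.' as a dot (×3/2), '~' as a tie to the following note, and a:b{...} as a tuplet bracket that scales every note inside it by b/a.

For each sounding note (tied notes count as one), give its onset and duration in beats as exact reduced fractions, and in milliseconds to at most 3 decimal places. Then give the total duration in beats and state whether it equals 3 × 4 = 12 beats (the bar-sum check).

1) 0.0ms=0b +1518.987ms=2b
2) 1518.987ms=2b +3037.975ms=4b
3) 4556.962ms=6b +759.494ms=1b
4) 5316.456ms=7b +759.494ms=1b
5) 6075.949ms=8b +1518.987ms=2b
6) 7594.937ms=10b +216.998ms=2/7b
7) 7811.935ms=72/7b +216.998ms=2/7b
8) 8028.933ms=74/7b +216.998ms=2/7b
9) 8245.931ms=76/7b +216.998ms=2/7b
10) 8462.929ms=78/7b +433.996ms=4/7b
11) 8896.926ms=82/7b +216.998ms=2/7b
Σ=12b of 12 (79bpm 4/4) — PASS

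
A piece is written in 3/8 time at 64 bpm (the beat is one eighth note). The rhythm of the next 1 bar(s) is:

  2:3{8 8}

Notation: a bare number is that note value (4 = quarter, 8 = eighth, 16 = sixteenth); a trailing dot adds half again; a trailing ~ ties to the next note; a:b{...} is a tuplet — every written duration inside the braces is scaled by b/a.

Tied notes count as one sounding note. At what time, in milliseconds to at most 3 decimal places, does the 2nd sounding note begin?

note 2 onset = 3/2b = 1406.25ms

1. 0.0ms @ 0 + 1406.25ms (3/2)
2. 1406.25ms @ 3/2 + 1406.25ms (3/2)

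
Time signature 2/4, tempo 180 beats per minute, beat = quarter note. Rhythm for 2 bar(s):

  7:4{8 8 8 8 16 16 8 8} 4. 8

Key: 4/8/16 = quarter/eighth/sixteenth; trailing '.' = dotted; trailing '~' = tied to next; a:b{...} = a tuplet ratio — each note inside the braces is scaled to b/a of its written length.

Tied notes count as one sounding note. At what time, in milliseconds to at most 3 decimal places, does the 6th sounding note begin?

note 6 onset = 9/7b = 428.571ms

1. 0.0ms @ 0 + 95.238ms (2/7)
2. 95.238ms @ 2/7 + 95.238ms (2/7)
3. 190.476ms @ 4/7 + 95.238ms (2/7)
4. 285.714ms @ 6/7 + 95.238ms (2/7)
5. 380.952ms @ 8/7 + 47.619ms (1/7)
6. 428.571ms @ 9/7 + 47.619ms (1/7)
7. 476.19ms @ 10/7 + 95.238ms (2/7)
8. 571.429ms @ 12/7 + 95.238ms (2/7)
9. 666.667ms @ 2 + 500.0ms (3/2)
10. 1166.667ms @ 7/2 + 166.667ms (1/2)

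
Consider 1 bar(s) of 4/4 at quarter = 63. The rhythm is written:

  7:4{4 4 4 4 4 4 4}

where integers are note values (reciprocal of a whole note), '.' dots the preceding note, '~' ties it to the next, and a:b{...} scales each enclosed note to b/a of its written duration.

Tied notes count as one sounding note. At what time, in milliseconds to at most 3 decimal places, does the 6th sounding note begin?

note 6 onset = 20/7b = 2721.088ms

1. 0.0ms @ 0 + 544.218ms (4/7)
2. 544.218ms @ 4/7 + 544.218ms (4/7)
3. 1088.435ms @ 8/7 + 544.218ms (4/7)
4. 1632.653ms @ 12/7 + 544.218ms (4/7)
5. 2176.871ms @ 16/7 + 544.218ms (4/7)
6. 2721.088ms @ 20/7 + 544.218ms (4/7)
7. 3265.306ms @ 24/7 + 544.218ms (4/7)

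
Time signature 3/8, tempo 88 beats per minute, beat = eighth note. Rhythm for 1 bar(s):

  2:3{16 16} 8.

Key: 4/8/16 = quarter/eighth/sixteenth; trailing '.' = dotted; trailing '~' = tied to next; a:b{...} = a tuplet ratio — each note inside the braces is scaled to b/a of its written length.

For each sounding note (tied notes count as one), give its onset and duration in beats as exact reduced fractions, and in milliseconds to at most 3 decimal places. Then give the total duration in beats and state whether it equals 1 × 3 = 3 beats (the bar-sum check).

1) 0.0ms=0b +511.364ms=3/4b
2) 511.364ms=3/4b +511.364ms=3/4b
3) 1022.727ms=3/2b +1022.727ms=3/2b
Σ=3b of 3 (88bpm 3/8) — PASS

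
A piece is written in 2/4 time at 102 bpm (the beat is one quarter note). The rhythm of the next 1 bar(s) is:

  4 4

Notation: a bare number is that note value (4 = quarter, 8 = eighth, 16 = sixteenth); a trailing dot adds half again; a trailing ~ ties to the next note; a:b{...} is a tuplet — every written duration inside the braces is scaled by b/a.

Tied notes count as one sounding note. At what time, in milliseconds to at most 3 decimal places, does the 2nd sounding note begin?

1. 0.0ms @ 0 + 588.235ms (1)
2. 588.235ms @ 1 + 588.235ms (1)

note 2 onset = 1b = 588.235ms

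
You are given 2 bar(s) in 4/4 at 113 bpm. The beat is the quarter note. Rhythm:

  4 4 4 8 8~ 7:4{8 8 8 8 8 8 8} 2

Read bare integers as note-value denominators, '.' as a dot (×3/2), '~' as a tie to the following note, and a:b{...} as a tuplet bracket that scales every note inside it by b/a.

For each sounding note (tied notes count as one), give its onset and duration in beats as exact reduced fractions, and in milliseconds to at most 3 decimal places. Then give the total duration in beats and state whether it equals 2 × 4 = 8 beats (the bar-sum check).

1) 0.0ms=0b +530.973ms=1b
2) 530.973ms=1b +530.973ms=1b
3) 1061.947ms=2b +530.973ms=1b
4) 1592.92ms=3b +265.487ms=1/2b
5) 1858.407ms=7/2b +417.193ms=11/14b
6) 2275.601ms=30/7b +151.707ms=2/7b
7) 2427.307ms=32/7b +151.707ms=2/7b
8) 2579.014ms=34/7b +151.707ms=2/7b
9) 2730.721ms=36/7b +151.707ms=2/7b
10) 2882.427ms=38/7b +151.707ms=2/7b
11) 3034.134ms=40/7b +151.707ms=2/7b
12) 3185.841ms=6b +1061.947ms=2b
Σ=8b of 8 (113bpm 4/4) — PASS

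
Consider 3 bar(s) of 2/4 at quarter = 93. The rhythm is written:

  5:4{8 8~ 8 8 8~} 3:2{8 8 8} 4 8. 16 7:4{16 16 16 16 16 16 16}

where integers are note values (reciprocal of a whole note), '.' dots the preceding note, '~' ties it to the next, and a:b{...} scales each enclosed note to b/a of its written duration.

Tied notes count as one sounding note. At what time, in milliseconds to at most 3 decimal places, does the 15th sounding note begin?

note 15 onset = 40/7b = 3686.636ms

1. 0.0ms @ 0 + 258.065ms (2/5)
2. 258.065ms @ 2/5 + 516.129ms (4/5)
3. 774.194ms @ 6/5 + 258.065ms (2/5)
4. 1032.258ms @ 8/5 + 473.118ms (11/15)
5. 1505.376ms @ 7/3 + 215.054ms (1/3)
6. 1720.43ms @ 8/3 + 215.054ms (1/3)
7. 1935.484ms @ 3 + 645.161ms (1)
8. 2580.645ms @ 4 + 483.871ms (3/4)
9. 3064.516ms @ 19/4 + 161.29ms (1/4)
10. 3225.806ms @ 5 + 92.166ms (1/7)
11. 3317.972ms @ 36/7 + 92.166ms (1/7)
12. 3410.138ms @ 37/7 + 92.166ms (1/7)
13. 3502.304ms @ 38/7 + 92.166ms (1/7)
14. 3594.47ms @ 39/7 + 92.166ms (1/7)
15. 3686.636ms @ 40/7 + 92.166ms (1/7)
16. 3778.802ms @ 41/7 + 92.166ms (1/7)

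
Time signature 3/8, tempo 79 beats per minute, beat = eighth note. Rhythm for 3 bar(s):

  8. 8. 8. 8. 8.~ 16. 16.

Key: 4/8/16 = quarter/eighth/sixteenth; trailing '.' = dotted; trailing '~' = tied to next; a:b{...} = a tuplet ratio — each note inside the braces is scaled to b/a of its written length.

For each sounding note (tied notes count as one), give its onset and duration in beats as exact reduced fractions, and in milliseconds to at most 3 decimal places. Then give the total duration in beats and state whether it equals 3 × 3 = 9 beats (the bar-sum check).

1) 0.0ms=0b +1139.241ms=3/2b
2) 1139.241ms=3/2b +1139.241ms=3/2b
3) 2278.481ms=3b +1139.241ms=3/2b
4) 3417.722ms=9/2b +1139.241ms=3/2b
5) 4556.962ms=6b +1708.861ms=9/4b
6) 6265.823ms=33/4b +569.62ms=3/4b
Σ=9b of 9 (79bpm 3/8) — PASS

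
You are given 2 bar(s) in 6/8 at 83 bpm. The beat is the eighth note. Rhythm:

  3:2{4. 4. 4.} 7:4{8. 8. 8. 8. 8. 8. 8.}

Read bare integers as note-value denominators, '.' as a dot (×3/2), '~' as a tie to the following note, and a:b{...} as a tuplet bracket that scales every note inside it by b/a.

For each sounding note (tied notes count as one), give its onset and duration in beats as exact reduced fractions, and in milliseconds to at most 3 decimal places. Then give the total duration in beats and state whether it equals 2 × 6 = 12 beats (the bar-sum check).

1) 0.0ms=0b +1445.783ms=2b
2) 1445.783ms=2b +1445.783ms=2b
3) 2891.566ms=4b +1445.783ms=2b
4) 4337.349ms=6b +619.621ms=6/7b
5) 4956.971ms=48/7b +619.621ms=6/7b
6) 5576.592ms=54/7b +619.621ms=6/7b
7) 6196.213ms=60/7b +619.621ms=6/7b
8) 6815.835ms=66/7b +619.621ms=6/7b
9) 7435.456ms=72/7b +619.621ms=6/7b
10) 8055.077ms=78/7b +619.621ms=6/7b
Σ=12b of 12 (83bpm 6/8) — PASS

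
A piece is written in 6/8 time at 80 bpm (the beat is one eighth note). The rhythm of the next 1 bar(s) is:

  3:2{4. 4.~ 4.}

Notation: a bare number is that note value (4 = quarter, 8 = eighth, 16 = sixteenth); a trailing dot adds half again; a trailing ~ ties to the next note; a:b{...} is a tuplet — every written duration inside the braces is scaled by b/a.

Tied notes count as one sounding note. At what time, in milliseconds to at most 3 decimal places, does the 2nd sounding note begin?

note 2 onset = 2b = 1500.0ms

1. 0.0ms @ 0 + 1500.0ms (2)
2. 1500.0ms @ 2 + 3000.0ms (4)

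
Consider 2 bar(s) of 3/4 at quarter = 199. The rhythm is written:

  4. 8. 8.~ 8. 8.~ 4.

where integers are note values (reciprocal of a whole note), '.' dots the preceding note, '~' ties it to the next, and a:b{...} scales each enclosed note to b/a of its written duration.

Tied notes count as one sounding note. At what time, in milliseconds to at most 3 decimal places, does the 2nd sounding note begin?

note 2 onset = 3/2b = 452.261ms

1. 0.0ms @ 0 + 452.261ms (3/2)
2. 452.261ms @ 3/2 + 226.131ms (3/4)
3. 678.392ms @ 9/4 + 452.261ms (3/2)
4. 1130.653ms @ 15/4 + 678.392ms (9/4)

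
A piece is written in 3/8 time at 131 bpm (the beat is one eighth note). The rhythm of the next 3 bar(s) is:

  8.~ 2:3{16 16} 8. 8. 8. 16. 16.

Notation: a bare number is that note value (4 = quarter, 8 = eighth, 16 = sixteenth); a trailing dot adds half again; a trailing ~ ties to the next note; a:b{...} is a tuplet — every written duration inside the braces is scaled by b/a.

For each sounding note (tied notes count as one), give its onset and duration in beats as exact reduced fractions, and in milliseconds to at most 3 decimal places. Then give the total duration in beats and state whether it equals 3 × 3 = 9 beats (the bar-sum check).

1) 0.0ms=0b +1030.534ms=9/4b
2) 1030.534ms=9/4b +343.511ms=3/4b
3) 1374.046ms=3b +687.023ms=3/2b
4) 2061.069ms=9/2b +687.023ms=3/2b
5) 2748.092ms=6b +687.023ms=3/2b
6) 3435.115ms=15/2b +343.511ms=3/4b
7) 3778.626ms=33/4b +343.511ms=3/4b
Σ=9b of 9 (131bpm 3/8) — PASS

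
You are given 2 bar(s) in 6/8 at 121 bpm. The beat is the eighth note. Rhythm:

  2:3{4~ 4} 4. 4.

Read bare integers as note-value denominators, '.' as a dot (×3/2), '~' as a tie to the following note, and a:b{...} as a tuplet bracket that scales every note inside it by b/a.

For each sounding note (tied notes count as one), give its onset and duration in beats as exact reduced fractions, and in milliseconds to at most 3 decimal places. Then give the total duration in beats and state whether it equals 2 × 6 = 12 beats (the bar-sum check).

1) 0.0ms=0b +2975.207ms=6b
2) 2975.207ms=6b +1487.603ms=3b
3) 4462.81ms=9b +1487.603ms=3b
Σ=12b of 12 (121bpm 6/8) — PASS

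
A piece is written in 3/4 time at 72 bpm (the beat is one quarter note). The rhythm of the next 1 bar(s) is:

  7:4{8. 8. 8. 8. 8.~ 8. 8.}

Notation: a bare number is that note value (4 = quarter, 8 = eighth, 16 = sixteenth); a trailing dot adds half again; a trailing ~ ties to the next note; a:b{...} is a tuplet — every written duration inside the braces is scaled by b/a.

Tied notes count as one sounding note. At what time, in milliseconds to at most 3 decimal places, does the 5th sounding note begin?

1. 0.0ms @ 0 + 357.143ms (3/7)
2. 357.143ms @ 3/7 + 357.143ms (3/7)
3. 714.286ms @ 6/7 + 357.143ms (3/7)
4. 1071.429ms @ 9/7 + 357.143ms (3/7)
5. 1428.571ms @ 12/7 + 714.286ms (6/7)
6. 2142.857ms @ 18/7 + 357.143ms (3/7)

note 5 onset = 12/7b = 1428.571ms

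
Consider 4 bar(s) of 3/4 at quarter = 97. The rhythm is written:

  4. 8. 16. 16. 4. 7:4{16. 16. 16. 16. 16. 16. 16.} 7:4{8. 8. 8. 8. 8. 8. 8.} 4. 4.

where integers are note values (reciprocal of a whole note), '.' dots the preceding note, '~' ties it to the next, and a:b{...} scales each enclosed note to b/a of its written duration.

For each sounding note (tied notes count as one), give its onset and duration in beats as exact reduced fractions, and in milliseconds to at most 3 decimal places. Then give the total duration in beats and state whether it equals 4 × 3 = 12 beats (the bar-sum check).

1) 0.0ms=0b +927.835ms=3/2b
2) 927.835ms=3/2b +463.918ms=3/4b
3) 1391.753ms=9/4b +231.959ms=3/8b
4) 1623.711ms=21/8b +231.959ms=3/8b
5) 1855.67ms=3b +927.835ms=3/2b
6) 2783.505ms=9/2b +132.548ms=3/14b
7) 2916.053ms=33/7b +132.548ms=3/14b
8) 3048.601ms=69/14b +132.548ms=3/14b
9) 3181.149ms=36/7b +132.548ms=3/14b
10) 3313.697ms=75/14b +132.548ms=3/14b
11) 3446.244ms=39/7b +132.548ms=3/14b
12) 3578.792ms=81/14b +132.548ms=3/14b
13) 3711.34ms=6b +265.096ms=3/7b
14) 3976.436ms=45/7b +265.096ms=3/7b
15) 4241.532ms=48/7b +265.096ms=3/7b
16) 4506.627ms=51/7b +265.096ms=3/7b
17) 4771.723ms=54/7b +265.096ms=3/7b
18) 5036.819ms=57/7b +265.096ms=3/7b
19) 5301.915ms=60/7b +265.096ms=3/7b
20) 5567.01ms=9b +927.835ms=3/2b
21) 6494.845ms=21/2b +927.835ms=3/2b
Σ=12b of 12 (97bpm 3/4) — PASS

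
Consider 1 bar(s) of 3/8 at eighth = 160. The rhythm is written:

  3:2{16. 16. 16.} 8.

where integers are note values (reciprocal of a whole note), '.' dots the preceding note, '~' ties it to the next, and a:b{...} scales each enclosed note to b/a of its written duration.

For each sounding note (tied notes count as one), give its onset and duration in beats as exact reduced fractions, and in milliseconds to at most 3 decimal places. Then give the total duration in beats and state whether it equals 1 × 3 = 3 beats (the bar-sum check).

1) 0.0ms=0b +187.5ms=1/2b
2) 187.5ms=1/2b +187.5ms=1/2b
3) 375.0ms=1b +187.5ms=1/2b
4) 562.5ms=3/2b +562.5ms=3/2b
Σ=3b of 3 (160bpm 3/8) — PASS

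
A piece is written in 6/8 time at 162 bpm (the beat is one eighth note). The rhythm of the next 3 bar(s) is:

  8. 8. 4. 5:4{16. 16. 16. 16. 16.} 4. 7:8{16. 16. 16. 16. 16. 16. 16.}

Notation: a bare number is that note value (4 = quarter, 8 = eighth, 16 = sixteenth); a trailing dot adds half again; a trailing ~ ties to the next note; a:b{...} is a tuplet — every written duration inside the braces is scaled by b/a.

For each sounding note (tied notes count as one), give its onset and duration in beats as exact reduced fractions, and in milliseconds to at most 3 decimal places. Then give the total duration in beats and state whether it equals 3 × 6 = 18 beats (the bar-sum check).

1) 0.0ms=0b +555.556ms=3/2b
2) 555.556ms=3/2b +555.556ms=3/2b
3) 1111.111ms=3b +1111.111ms=3b
4) 2222.222ms=6b +222.222ms=3/5b
5) 2444.444ms=33/5b +222.222ms=3/5b
6) 2666.667ms=36/5b +222.222ms=3/5b
7) 2888.889ms=39/5b +222.222ms=3/5b
8) 3111.111ms=42/5b +222.222ms=3/5b
9) 3333.333ms=9b +1111.111ms=3b
10) 4444.444ms=12b +317.46ms=6/7b
11) 4761.905ms=90/7b +317.46ms=6/7b
12) 5079.365ms=96/7b +317.46ms=6/7b
13) 5396.825ms=102/7b +317.46ms=6/7b
14) 5714.286ms=108/7b +317.46ms=6/7b
15) 6031.746ms=114/7b +317.46ms=6/7b
16) 6349.206ms=120/7b +317.46ms=6/7b
Σ=18b of 18 (162bpm 6/8) — PASS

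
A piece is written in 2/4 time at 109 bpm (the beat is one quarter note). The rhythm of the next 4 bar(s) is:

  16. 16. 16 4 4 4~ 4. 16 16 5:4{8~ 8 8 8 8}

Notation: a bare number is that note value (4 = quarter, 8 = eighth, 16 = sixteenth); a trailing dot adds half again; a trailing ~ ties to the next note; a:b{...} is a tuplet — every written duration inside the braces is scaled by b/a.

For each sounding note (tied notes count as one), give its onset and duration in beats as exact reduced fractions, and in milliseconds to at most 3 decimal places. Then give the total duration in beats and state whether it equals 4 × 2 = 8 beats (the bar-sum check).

1) 0.0ms=0b +206.422ms=3/8b
2) 206.422ms=3/8b +206.422ms=3/8b
3) 412.844ms=3/4b +137.615ms=1/4b
4) 550.459ms=1b +550.459ms=1b
5) 1100.917ms=2b +550.459ms=1b
6) 1651.376ms=3b +1376.147ms=5/2b
7) 3027.523ms=11/2b +137.615ms=1/4b
8) 3165.138ms=23/4b +137.615ms=1/4b
9) 3302.752ms=6b +440.367ms=4/5b
10) 3743.119ms=34/5b +220.183ms=2/5b
11) 3963.303ms=36/5b +220.183ms=2/5b
12) 4183.486ms=38/5b +220.183ms=2/5b
Σ=8b of 8 (109bpm 2/4) — PASS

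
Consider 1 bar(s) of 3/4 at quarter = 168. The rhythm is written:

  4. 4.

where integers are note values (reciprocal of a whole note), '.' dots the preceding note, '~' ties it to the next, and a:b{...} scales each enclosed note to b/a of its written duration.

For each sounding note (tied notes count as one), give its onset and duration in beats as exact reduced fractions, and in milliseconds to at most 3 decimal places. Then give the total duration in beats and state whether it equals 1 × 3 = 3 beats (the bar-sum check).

1) 0.0ms=0b +535.714ms=3/2b
2) 535.714ms=3/2b +535.714ms=3/2b
Σ=3b of 3 (168bpm 3/4) — PASS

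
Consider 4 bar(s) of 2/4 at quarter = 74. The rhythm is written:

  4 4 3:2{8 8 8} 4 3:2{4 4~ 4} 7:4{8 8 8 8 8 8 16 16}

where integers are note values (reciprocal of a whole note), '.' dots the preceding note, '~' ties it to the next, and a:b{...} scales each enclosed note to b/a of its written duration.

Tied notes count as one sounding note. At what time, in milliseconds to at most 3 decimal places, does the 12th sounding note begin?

1. 0.0ms @ 0 + 810.811ms (1)
2. 810.811ms @ 1 + 810.811ms (1)
3. 1621.622ms @ 2 + 270.27ms (1/3)
4. 1891.892ms @ 7/3 + 270.27ms (1/3)
5. 2162.162ms @ 8/3 + 270.27ms (1/3)
6. 2432.432ms @ 3 + 810.811ms (1)
7. 3243.243ms @ 4 + 540.541ms (2/3)
8. 3783.784ms @ 14/3 + 1081.081ms (4/3)
9. 4864.865ms @ 6 + 231.66ms (2/7)
10. 5096.525ms @ 44/7 + 231.66ms (2/7)
11. 5328.185ms @ 46/7 + 231.66ms (2/7)
12. 5559.846ms @ 48/7 + 231.66ms (2/7)
13. 5791.506ms @ 50/7 + 231.66ms (2/7)
14. 6023.166ms @ 52/7 + 231.66ms (2/7)
15. 6254.826ms @ 54/7 + 115.83ms (1/7)
16. 6370.656ms @ 55/7 + 115.83ms (1/7)

note 12 onset = 48/7b = 5559.846ms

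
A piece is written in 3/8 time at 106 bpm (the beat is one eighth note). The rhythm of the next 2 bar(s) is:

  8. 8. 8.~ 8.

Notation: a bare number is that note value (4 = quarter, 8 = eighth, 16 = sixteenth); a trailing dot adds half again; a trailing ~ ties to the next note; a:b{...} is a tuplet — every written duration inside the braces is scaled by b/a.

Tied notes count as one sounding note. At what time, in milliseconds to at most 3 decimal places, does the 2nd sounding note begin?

1. 0.0ms @ 0 + 849.057ms (3/2)
2. 849.057ms @ 3/2 + 849.057ms (3/2)
3. 1698.113ms @ 3 + 1698.113ms (3)

note 2 onset = 3/2b = 849.057ms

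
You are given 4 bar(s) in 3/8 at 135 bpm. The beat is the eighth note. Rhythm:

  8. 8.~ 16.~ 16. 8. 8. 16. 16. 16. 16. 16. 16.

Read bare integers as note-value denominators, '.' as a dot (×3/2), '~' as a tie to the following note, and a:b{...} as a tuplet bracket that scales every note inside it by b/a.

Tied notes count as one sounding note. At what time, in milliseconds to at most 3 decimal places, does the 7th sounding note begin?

1. 0.0ms @ 0 + 666.667ms (3/2)
2. 666.667ms @ 3/2 + 1333.333ms (3)
3. 2000.0ms @ 9/2 + 666.667ms (3/2)
4. 2666.667ms @ 6 + 666.667ms (3/2)
5. 3333.333ms @ 15/2 + 333.333ms (3/4)
6. 3666.667ms @ 33/4 + 333.333ms (3/4)
7. 4000.0ms @ 9 + 333.333ms (3/4)
8. 4333.333ms @ 39/4 + 333.333ms (3/4)
9. 4666.667ms @ 21/2 + 333.333ms (3/4)
10. 5000.0ms @ 45/4 + 333.333ms (3/4)

note 7 onset = 9b = 4000.0ms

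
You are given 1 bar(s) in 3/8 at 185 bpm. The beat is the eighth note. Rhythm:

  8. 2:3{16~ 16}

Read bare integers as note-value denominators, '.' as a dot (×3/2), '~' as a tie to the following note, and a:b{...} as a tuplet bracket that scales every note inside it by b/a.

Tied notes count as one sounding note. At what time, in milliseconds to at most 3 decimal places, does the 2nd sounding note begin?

note 2 onset = 3/2b = 486.486ms

1. 0.0ms @ 0 + 486.486ms (3/2)
2. 486.486ms @ 3/2 + 486.486ms (3/2)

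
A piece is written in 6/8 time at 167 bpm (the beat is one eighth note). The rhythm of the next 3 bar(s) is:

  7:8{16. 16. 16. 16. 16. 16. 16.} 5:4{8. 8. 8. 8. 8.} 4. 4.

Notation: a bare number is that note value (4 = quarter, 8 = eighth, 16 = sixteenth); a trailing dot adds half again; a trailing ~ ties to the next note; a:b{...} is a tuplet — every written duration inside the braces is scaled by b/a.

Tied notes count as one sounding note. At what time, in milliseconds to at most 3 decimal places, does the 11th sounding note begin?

note 11 onset = 48/5b = 3449.102ms

1. 0.0ms @ 0 + 307.956ms (6/7)
2. 307.956ms @ 6/7 + 307.956ms (6/7)
3. 615.911ms @ 12/7 + 307.956ms (6/7)
4. 923.867ms @ 18/7 + 307.956ms (6/7)
5. 1231.822ms @ 24/7 + 307.956ms (6/7)
6. 1539.778ms @ 30/7 + 307.956ms (6/7)
7. 1847.733ms @ 36/7 + 307.956ms (6/7)
8. 2155.689ms @ 6 + 431.138ms (6/5)
9. 2586.826ms @ 36/5 + 431.138ms (6/5)
10. 3017.964ms @ 42/5 + 431.138ms (6/5)
11. 3449.102ms @ 48/5 + 431.138ms (6/5)
12. 3880.24ms @ 54/5 + 431.138ms (6/5)
13. 4311.377ms @ 12 + 1077.844ms (3)
14. 5389.222ms @ 15 + 1077.844ms (3)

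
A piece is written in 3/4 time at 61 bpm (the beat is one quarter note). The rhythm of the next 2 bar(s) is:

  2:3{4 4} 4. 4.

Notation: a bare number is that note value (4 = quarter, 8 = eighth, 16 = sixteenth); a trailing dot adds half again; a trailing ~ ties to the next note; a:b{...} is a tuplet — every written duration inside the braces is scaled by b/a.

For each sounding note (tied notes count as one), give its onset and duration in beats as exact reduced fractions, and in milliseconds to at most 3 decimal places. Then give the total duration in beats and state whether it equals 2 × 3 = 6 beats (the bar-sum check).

1) 0.0ms=0b +1475.41ms=3/2b
2) 1475.41ms=3/2b +1475.41ms=3/2b
3) 2950.82ms=3b +1475.41ms=3/2b
4) 4426.23ms=9/2b +1475.41ms=3/2b
Σ=6b of 6 (61bpm 3/4) — PASS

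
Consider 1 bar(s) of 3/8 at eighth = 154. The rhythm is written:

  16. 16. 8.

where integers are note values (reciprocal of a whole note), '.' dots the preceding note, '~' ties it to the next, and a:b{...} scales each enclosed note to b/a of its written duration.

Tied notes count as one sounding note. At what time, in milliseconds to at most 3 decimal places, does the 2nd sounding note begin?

note 2 onset = 3/4b = 292.208ms

1. 0.0ms @ 0 + 292.208ms (3/4)
2. 292.208ms @ 3/4 + 292.208ms (3/4)
3. 584.416ms @ 3/2 + 584.416ms (3/2)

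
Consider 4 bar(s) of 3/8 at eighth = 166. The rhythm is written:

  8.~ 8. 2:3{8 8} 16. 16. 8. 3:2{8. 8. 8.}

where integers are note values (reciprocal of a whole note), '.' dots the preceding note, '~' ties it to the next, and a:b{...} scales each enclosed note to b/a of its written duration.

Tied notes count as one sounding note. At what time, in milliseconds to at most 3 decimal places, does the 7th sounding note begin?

1. 0.0ms @ 0 + 1084.337ms (3)
2. 1084.337ms @ 3 + 542.169ms (3/2)
3. 1626.506ms @ 9/2 + 542.169ms (3/2)
4. 2168.675ms @ 6 + 271.084ms (3/4)
5. 2439.759ms @ 27/4 + 271.084ms (3/4)
6. 2710.843ms @ 15/2 + 542.169ms (3/2)
7. 3253.012ms @ 9 + 361.446ms (1)
8. 3614.458ms @ 10 + 361.446ms (1)
9. 3975.904ms @ 11 + 361.446ms (1)

note 7 onset = 9b = 3253.012ms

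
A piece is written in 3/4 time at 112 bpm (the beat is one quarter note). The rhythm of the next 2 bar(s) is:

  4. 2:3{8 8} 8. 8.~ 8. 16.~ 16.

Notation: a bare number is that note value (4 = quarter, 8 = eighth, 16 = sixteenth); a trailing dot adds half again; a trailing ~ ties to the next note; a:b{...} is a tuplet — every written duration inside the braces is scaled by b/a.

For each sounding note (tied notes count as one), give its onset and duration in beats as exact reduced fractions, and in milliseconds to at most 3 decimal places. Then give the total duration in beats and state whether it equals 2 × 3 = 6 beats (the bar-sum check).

1) 0.0ms=0b +803.571ms=3/2b
2) 803.571ms=3/2b +401.786ms=3/4b
3) 1205.357ms=9/4b +401.786ms=3/4b
4) 1607.143ms=3b +401.786ms=3/4b
5) 2008.929ms=15/4b +803.571ms=3/2b
6) 2812.5ms=21/4b +401.786ms=3/4b
Σ=6b of 6 (112bpm 3/4) — PASS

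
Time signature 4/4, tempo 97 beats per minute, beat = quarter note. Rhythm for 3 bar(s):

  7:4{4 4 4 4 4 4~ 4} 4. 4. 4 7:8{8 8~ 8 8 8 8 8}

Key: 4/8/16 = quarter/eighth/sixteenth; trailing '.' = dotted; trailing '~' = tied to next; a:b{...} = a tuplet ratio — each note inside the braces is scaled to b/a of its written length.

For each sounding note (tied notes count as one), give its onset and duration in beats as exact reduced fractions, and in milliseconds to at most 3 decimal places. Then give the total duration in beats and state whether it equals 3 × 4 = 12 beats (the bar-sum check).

1) 0.0ms=0b +353.461ms=4/7b
2) 353.461ms=4/7b +353.461ms=4/7b
3) 706.922ms=8/7b +353.461ms=4/7b
4) 1060.383ms=12/7b +353.461ms=4/7b
5) 1413.844ms=16/7b +353.461ms=4/7b
6) 1767.305ms=20/7b +706.922ms=8/7b
7) 2474.227ms=4b +927.835ms=3/2b
8) 3402.062ms=11/2b +927.835ms=3/2b
9) 4329.897ms=7b +618.557ms=1b
10) 4948.454ms=8b +353.461ms=4/7b
11) 5301.915ms=60/7b +706.922ms=8/7b
12) 6008.837ms=68/7b +353.461ms=4/7b
13) 6362.297ms=72/7b +353.461ms=4/7b
14) 6715.758ms=76/7b +353.461ms=4/7b
15) 7069.219ms=80/7b +353.461ms=4/7b
Σ=12b of 12 (97bpm 4/4) — PASS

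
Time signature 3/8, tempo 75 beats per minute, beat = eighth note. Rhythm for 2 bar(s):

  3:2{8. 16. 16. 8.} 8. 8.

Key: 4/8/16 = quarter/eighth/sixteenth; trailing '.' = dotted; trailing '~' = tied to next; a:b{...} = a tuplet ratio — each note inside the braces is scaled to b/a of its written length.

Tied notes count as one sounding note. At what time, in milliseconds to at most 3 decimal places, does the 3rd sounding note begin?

note 3 onset = 3/2b = 1200.0ms

1. 0.0ms @ 0 + 800.0ms (1)
2. 800.0ms @ 1 + 400.0ms (1/2)
3. 1200.0ms @ 3/2 + 400.0ms (1/2)
4. 1600.0ms @ 2 + 800.0ms (1)
5. 2400.0ms @ 3 + 1200.0ms (3/2)
6. 3600.0ms @ 9/2 + 1200.0ms (3/2)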